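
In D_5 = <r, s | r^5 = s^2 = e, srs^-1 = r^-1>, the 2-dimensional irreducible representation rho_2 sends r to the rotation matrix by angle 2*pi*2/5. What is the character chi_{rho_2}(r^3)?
chi_{rho_2}(r^3) = 2*cos(2*pi*2*3/5) = -1/2 + sqrt(5)/2

Working: rho_2(r^3) is rotation by angle 2*pi*2*3/5, whose trace is 2*cos(2*pi*2*3/5) = -1/2 + sqrt(5)/2.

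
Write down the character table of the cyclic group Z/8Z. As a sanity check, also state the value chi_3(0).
Character table of Z/8Z (irreps indexed chi_0,...,chi_7 with chi_k(m) = zeta_8^(k*m), zeta_8 = exp(2*pi*i/8)):
  irrep \ class  {0} (size 1)  {1} (size 1)    {2} (size 1)  {3} (size 1)    {4} (size 1)  {5} (size 1)    {6} (size 1)  {7} (size 1)  
  chi_0          1             1               1             1               1             1               1             1             
  chi_1          1             exp(I*pi/4)     I             exp(3*I*pi/4)   -1            exp(-3*I*pi/4)  -I            exp(-I*pi/4)  
  chi_2          1             I               -1            -I              1             I               -1            -I            
  chi_3          1             exp(3*I*pi/4)   -I            exp(I*pi/4)     -1            exp(-I*pi/4)    I             exp(-3*I*pi/4)
  chi_4          1             -1              1             -1              1             -1              1             -1            
  chi_5          1             exp(-3*I*pi/4)  I             exp(-I*pi/4)    -1            exp(I*pi/4)     -I            exp(3*I*pi/4) 
  chi_6          1             -I              -1            I               1             -I              -1            I             
  chi_7          1             exp(-I*pi/4)    -I            exp(-3*I*pi/4)  -1            exp(3*I*pi/4)   I             exp(I*pi/4)   

Spot check: chi_3(0) = zeta_8^(3*0) = zeta_8^0 = 1.

Details: Z/8Z is abelian, so all 8 irreducible complex representations are 1-dimensional. They are given by chi_k(m) = zeta_8^(k*m) for k = 0,...,7. Row orthogonality: sum_m chi_k(m) conj(chi_l(m)) = 8 * [k = l].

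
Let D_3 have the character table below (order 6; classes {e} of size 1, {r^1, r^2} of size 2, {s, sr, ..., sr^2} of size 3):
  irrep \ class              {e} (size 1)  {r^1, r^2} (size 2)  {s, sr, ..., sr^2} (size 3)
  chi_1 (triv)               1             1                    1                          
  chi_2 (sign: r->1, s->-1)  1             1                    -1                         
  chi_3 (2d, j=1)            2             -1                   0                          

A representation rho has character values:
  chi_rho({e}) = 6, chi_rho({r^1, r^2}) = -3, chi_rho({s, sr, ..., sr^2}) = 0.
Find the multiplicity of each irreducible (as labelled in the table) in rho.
Multiplicities: chi_1: 0, chi_2: 0, chi_3: 3.

Justification: Use <chi_rho, chi> = (1/|G|) sum_C |C| * chi_rho(C) * conj(chi(C)) with |G| = 6 for each irreducible chi in the table:
  <chi_rho, chi_1> = (1/6)[1*(6)*conj(1) + 2*(-3)*conj(1) + 3*(0)*conj(1)]
      = (1/6)[(6) + (-6) + (0)] = 0/6 = 0
  <chi_rho, chi_2> = (1/6)[1*(6)*conj(1) + 2*(-3)*conj(1) + 3*(0)*conj(-1)]
      = (1/6)[(6) + (-6) + (0)] = 0/6 = 0
  <chi_rho, chi_3> = (1/6)[1*(6)*conj(2) + 2*(-3)*conj(-1) + 3*(0)*conj(0)]
      = (1/6)[(12) + (6) + (0)] = 18/6 = 3
Dimension check: dim(rho) = sum (mult * dim) = 0*1 + 0*1 + 3*2 = 6 = chi_rho(e) = 6.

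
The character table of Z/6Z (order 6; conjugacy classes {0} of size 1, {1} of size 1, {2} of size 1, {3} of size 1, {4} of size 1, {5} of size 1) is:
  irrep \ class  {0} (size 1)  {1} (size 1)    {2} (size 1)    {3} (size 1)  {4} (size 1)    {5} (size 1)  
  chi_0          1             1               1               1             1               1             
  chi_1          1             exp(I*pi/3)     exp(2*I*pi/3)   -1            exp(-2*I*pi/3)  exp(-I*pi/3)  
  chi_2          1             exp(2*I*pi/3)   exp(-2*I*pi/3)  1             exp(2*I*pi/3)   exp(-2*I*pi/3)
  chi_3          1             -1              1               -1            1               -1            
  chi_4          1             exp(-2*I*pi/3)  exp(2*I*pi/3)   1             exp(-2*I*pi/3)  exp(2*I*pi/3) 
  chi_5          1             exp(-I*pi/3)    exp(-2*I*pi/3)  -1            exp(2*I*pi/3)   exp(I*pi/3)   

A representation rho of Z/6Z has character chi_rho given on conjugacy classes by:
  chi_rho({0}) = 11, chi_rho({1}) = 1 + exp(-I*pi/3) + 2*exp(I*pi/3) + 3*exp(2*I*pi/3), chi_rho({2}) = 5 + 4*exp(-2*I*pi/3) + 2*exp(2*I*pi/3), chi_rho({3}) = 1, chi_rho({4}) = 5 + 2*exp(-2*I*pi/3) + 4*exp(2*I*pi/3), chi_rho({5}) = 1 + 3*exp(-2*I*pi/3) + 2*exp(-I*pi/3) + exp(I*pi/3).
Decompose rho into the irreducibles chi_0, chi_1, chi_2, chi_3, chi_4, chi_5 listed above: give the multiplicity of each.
Multiplicities: chi_0: 3, chi_1: 2, chi_2: 3, chi_3: 2, chi_4: 0, chi_5: 1.

Explanation: Use <chi_rho, chi> = (1/|G|) sum_C |C| * chi_rho(C) * conj(chi(C)) with |G| = 6 for each irreducible chi in the table:
  <chi_rho, chi_0> = (1/6)[1*(11)*conj(1) + 1*(1 + exp(-I*pi/3) + 2*exp(I*pi/3) + 3*exp(2*I*pi/3))*conj(1) + 1*(5 + 4*exp(-2*I*pi/3) + 2*exp(2*I*pi/3))*conj(1) + 1*(1)*conj(1) + 1*(5 + 2*exp(-2*I*pi/3) + 4*exp(2*I*pi/3))*conj(1) + 1*(1 + 3*exp(-2*I*pi/3) + 2*exp(-I*pi/3) + exp(I*pi/3))*conj(1)]
      = (1/6)[(11) + (1 + exp(-I*pi/3) + 2*exp(I*pi/3) + 3*exp(2*I*pi/3)) + (5 + 4*exp(-2*I*pi/3) + 2*exp(2*I*pi/3)) + (1) + (5 + 2*exp(-2*I*pi/3) + 4*exp(2*I*pi/3)) + (1 + 3*exp(-2*I*pi/3) + 2*exp(-I*pi/3) + exp(I*pi/3))] = 18/6 = 3
  <chi_rho, chi_1> = (1/6)[1*(11)*conj(1) + 1*(1 + exp(-I*pi/3) + 2*exp(I*pi/3) + 3*exp(2*I*pi/3))*conj(exp(I*pi/3)) + 1*(5 + 4*exp(-2*I*pi/3) + 2*exp(2*I*pi/3))*conj(exp(2*I*pi/3)) + 1*(1)*conj(-1) + 1*(5 + 2*exp(-2*I*pi/3) + 4*exp(2*I*pi/3))*conj(exp(-2*I*pi/3)) + 1*(1 + 3*exp(-2*I*pi/3) + 2*exp(-I*pi/3) + exp(I*pi/3))*conj(exp(-I*pi/3))]
      = (1/6)[(11) + (2 + exp(-2*I*pi/3) + exp(-I*pi/3) + 3*exp(I*pi/3)) + (2 + 5*exp(-2*I*pi/3) + 4*exp(2*I*pi/3)) + (-1) + (2 + 4*exp(-2*I*pi/3) + 5*exp(2*I*pi/3)) + (2 + 3*exp(-I*pi/3) + exp(2*I*pi/3) + exp(I*pi/3))] = 12/6 = 2
  <chi_rho, chi_2> = (1/6)[1*(11)*conj(1) + 1*(1 + exp(-I*pi/3) + 2*exp(I*pi/3) + 3*exp(2*I*pi/3))*conj(exp(2*I*pi/3)) + 1*(5 + 4*exp(-2*I*pi/3) + 2*exp(2*I*pi/3))*conj(exp(-2*I*pi/3)) + 1*(1)*conj(1) + 1*(5 + 2*exp(-2*I*pi/3) + 4*exp(2*I*pi/3))*conj(exp(2*I*pi/3)) + 1*(1 + 3*exp(-2*I*pi/3) + 2*exp(-I*pi/3) + exp(I*pi/3))*conj(exp(-2*I*pi/3))]
      = (1/6)[(11) + (2 + 2*exp(-I*pi/3) + exp(-2*I*pi/3)) + (4 + 2*exp(-2*I*pi/3) + 5*exp(2*I*pi/3)) + (1) + (4 + 5*exp(-2*I*pi/3) + 2*exp(2*I*pi/3)) + (2 + exp(2*I*pi/3) + 2*exp(I*pi/3))] = 18/6 = 3
  <chi_rho, chi_3> = (1/6)[1*(11)*conj(1) + 1*(1 + exp(-I*pi/3) + 2*exp(I*pi/3) + 3*exp(2*I*pi/3))*conj(-1) + 1*(5 + 4*exp(-2*I*pi/3) + 2*exp(2*I*pi/3))*conj(1) + 1*(1)*conj(-1) + 1*(5 + 2*exp(-2*I*pi/3) + 4*exp(2*I*pi/3))*conj(1) + 1*(1 + 3*exp(-2*I*pi/3) + 2*exp(-I*pi/3) + exp(I*pi/3))*conj(-1)]
      = (1/6)[(11) + (-1 - 3*exp(2*I*pi/3) - 2*exp(I*pi/3) - exp(-I*pi/3)) + (5 + 4*exp(-2*I*pi/3) + 2*exp(2*I*pi/3)) + (-1) + (5 + 2*exp(-2*I*pi/3) + 4*exp(2*I*pi/3)) + (-1 - exp(I*pi/3) - 2*exp(-I*pi/3) - 3*exp(-2*I*pi/3))] = 12/6 = 2
  <chi_rho, chi_4> = (1/6)[1*(11)*conj(1) + 1*(1 + exp(-I*pi/3) + 2*exp(I*pi/3) + 3*exp(2*I*pi/3))*conj(exp(-2*I*pi/3)) + 1*(5 + 4*exp(-2*I*pi/3) + 2*exp(2*I*pi/3))*conj(exp(2*I*pi/3)) + 1*(1)*conj(1) + 1*(5 + 2*exp(-2*I*pi/3) + 4*exp(2*I*pi/3))*conj(exp(-2*I*pi/3)) + 1*(1 + 3*exp(-2*I*pi/3) + 2*exp(-I*pi/3) + exp(I*pi/3))*conj(exp(2*I*pi/3))]
      = (1/6)[(11) + (-2 + 3*exp(-2*I*pi/3) + exp(2*I*pi/3) + exp(I*pi/3)) + (2 + 5*exp(-2*I*pi/3) + 4*exp(2*I*pi/3)) + (1) + (2 + 4*exp(-2*I*pi/3) + 5*exp(2*I*pi/3)) + (-2 + exp(-2*I*pi/3) + exp(-I*pi/3) + 3*exp(2*I*pi/3))] = 0/6 = 0
  <chi_rho, chi_5> = (1/6)[1*(11)*conj(1) + 1*(1 + exp(-I*pi/3) + 2*exp(I*pi/3) + 3*exp(2*I*pi/3))*conj(exp(-I*pi/3)) + 1*(5 + 4*exp(-2*I*pi/3) + 2*exp(2*I*pi/3))*conj(exp(-2*I*pi/3)) + 1*(1)*conj(-1) + 1*(5 + 2*exp(-2*I*pi/3) + 4*exp(2*I*pi/3))*conj(exp(2*I*pi/3)) + 1*(1 + 3*exp(-2*I*pi/3) + 2*exp(-I*pi/3) + exp(I*pi/3))*conj(exp(I*pi/3))]
      = (1/6)[(11) + (-2 + exp(I*pi/3) + 2*exp(2*I*pi/3)) + (4 + 2*exp(-2*I*pi/3) + 5*exp(2*I*pi/3)) + (-1) + (4 + 5*exp(-2*I*pi/3) + 2*exp(2*I*pi/3)) + (-2 + 2*exp(-2*I*pi/3) + exp(-I*pi/3))] = 6/6 = 1
(Exp terms are combined using exp(i*s)*conj(exp(i*t)) = exp(i*(s-t)), and sums of them are collapsed using the identity that for every m > 1 the m distinct m-th roots of unity sum to 0, e.g. 1 + exp(2*I*pi/3) + exp(-2*I*pi/3) = 0.)
Dimension check: dim(rho) = sum (mult * dim) = 3*1 + 2*1 + 3*1 + 2*1 + 0*1 + 1*1 = 11 = chi_rho(e) = 11.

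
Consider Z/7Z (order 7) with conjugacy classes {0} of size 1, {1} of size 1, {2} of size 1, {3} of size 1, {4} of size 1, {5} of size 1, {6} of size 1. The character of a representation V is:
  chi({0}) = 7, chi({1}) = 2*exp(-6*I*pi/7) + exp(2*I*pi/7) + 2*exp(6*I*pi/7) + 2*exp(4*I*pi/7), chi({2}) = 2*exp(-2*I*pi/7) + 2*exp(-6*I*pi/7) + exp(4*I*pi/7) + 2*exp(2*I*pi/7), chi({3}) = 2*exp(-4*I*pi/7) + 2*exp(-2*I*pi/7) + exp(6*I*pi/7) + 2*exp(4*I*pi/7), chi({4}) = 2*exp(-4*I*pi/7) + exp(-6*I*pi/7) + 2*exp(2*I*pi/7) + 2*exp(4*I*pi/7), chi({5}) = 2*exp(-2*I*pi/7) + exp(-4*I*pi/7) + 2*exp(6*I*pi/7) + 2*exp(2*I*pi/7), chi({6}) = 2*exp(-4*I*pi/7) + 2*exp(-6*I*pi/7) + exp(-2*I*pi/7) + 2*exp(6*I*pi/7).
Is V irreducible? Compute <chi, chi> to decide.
Not irreducible (reducible): <chi, chi> = 13 > 1.

<chi, chi> = (1/|G|) sum_C |C| * |chi(C)|^2 = (1/7)[1*|7|^2 + 1*|2*exp(-6*I*pi/7) + exp(2*I*pi/7) + 2*exp(6*I*pi/7) + 2*exp(4*I*pi/7)|^2 + 1*|2*exp(-2*I*pi/7) + 2*exp(-6*I*pi/7) + exp(4*I*pi/7) + 2*exp(2*I*pi/7)|^2 + 1*|2*exp(-4*I*pi/7) + 2*exp(-2*I*pi/7) + exp(6*I*pi/7) + 2*exp(4*I*pi/7)|^2 + 1*|2*exp(-4*I*pi/7) + exp(-6*I*pi/7) + 2*exp(2*I*pi/7) + 2*exp(4*I*pi/7)|^2 + 1*|2*exp(-2*I*pi/7) + exp(-4*I*pi/7) + 2*exp(6*I*pi/7) + 2*exp(2*I*pi/7)|^2 + 1*|2*exp(-4*I*pi/7) + 2*exp(-6*I*pi/7) + exp(-2*I*pi/7) + 2*exp(6*I*pi/7)|^2]
  = (1/7)[(49) + (13 + 10*exp(-2*I*pi/7) + 6*exp(-4*I*pi/7) + 2*exp(-6*I*pi/7) + 2*exp(6*I*pi/7) + 6*exp(4*I*pi/7) + 10*exp(2*I*pi/7)) + (13 + 10*exp(-4*I*pi/7) + 6*exp(-6*I*pi/7) + 2*exp(-2*I*pi/7) + 2*exp(2*I*pi/7) + 6*exp(6*I*pi/7) + 10*exp(4*I*pi/7)) + (13 + 6*exp(-2*I*pi/7) + 10*exp(-6*I*pi/7) + 2*exp(-4*I*pi/7) + 2*exp(4*I*pi/7) + 10*exp(6*I*pi/7) + 6*exp(2*I*pi/7)) + (13 + 6*exp(-2*I*pi/7) + 10*exp(-6*I*pi/7) + 2*exp(-4*I*pi/7) + 2*exp(4*I*pi/7) + 10*exp(6*I*pi/7) + 6*exp(2*I*pi/7)) + (13 + 10*exp(-4*I*pi/7) + 6*exp(-6*I*pi/7) + 2*exp(-2*I*pi/7) + 2*exp(2*I*pi/7) + 6*exp(6*I*pi/7) + 10*exp(4*I*pi/7)) + (13 + 10*exp(-2*I*pi/7) + 6*exp(-4*I*pi/7) + 2*exp(-6*I*pi/7) + 2*exp(6*I*pi/7) + 6*exp(4*I*pi/7) + 10*exp(2*I*pi/7))] = 91/7 = 13.
(Exp terms are combined using exp(i*s)*conj(exp(i*t)) = exp(i*(s-t)), and sums of them are collapsed using the identity that for every m > 1 the m distinct m-th roots of unity sum to 0, e.g. 1 + exp(2*I*pi/3) + exp(-2*I*pi/3) = 0.)
A character is irreducible iff <chi, chi> = 1, so this representation is reducible.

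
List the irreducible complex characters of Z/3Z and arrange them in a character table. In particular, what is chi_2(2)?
Character table of Z/3Z (irreps indexed chi_0,...,chi_2 with chi_k(m) = zeta_3^(k*m), zeta_3 = exp(2*pi*i/3)):
  irrep \ class  {0} (size 1)  {1} (size 1)    {2} (size 1)  
  chi_0          1             1               1             
  chi_1          1             exp(2*I*pi/3)   exp(-2*I*pi/3)
  chi_2          1             exp(-2*I*pi/3)  exp(2*I*pi/3) 

Spot check: chi_2(2) = zeta_3^(2*2) = zeta_3^4 = exp(2*I*pi/3).

Reasoning: Z/3Z is abelian, so all 3 irreducible complex representations are 1-dimensional. They are given by chi_k(m) = zeta_3^(k*m) for k = 0,...,2. Row orthogonality: sum_m chi_k(m) conj(chi_l(m)) = 3 * [k = l].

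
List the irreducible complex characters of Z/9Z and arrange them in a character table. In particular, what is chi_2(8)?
Character table of Z/9Z (irreps indexed chi_0,...,chi_8 with chi_k(m) = zeta_9^(k*m), zeta_9 = exp(2*pi*i/9)):
  irrep \ class  {0} (size 1)  {1} (size 1)    {2} (size 1)    {3} (size 1)    {4} (size 1)    {5} (size 1)    {6} (size 1)    {7} (size 1)    {8} (size 1)  
  chi_0          1             1               1               1               1               1               1               1               1             
  chi_1          1             exp(2*I*pi/9)   exp(4*I*pi/9)   exp(2*I*pi/3)   exp(8*I*pi/9)   exp(-8*I*pi/9)  exp(-2*I*pi/3)  exp(-4*I*pi/9)  exp(-2*I*pi/9)
  chi_2          1             exp(4*I*pi/9)   exp(8*I*pi/9)   exp(-2*I*pi/3)  exp(-2*I*pi/9)  exp(2*I*pi/9)   exp(2*I*pi/3)   exp(-8*I*pi/9)  exp(-4*I*pi/9)
  chi_3          1             exp(2*I*pi/3)   exp(-2*I*pi/3)  1               exp(2*I*pi/3)   exp(-2*I*pi/3)  1               exp(2*I*pi/3)   exp(-2*I*pi/3)
  chi_4          1             exp(8*I*pi/9)   exp(-2*I*pi/9)  exp(2*I*pi/3)   exp(-4*I*pi/9)  exp(4*I*pi/9)   exp(-2*I*pi/3)  exp(2*I*pi/9)   exp(-8*I*pi/9)
  chi_5          1             exp(-8*I*pi/9)  exp(2*I*pi/9)   exp(-2*I*pi/3)  exp(4*I*pi/9)   exp(-4*I*pi/9)  exp(2*I*pi/3)   exp(-2*I*pi/9)  exp(8*I*pi/9) 
  chi_6          1             exp(-2*I*pi/3)  exp(2*I*pi/3)   1               exp(-2*I*pi/3)  exp(2*I*pi/3)   1               exp(-2*I*pi/3)  exp(2*I*pi/3) 
  chi_7          1             exp(-4*I*pi/9)  exp(-8*I*pi/9)  exp(2*I*pi/3)   exp(2*I*pi/9)   exp(-2*I*pi/9)  exp(-2*I*pi/3)  exp(8*I*pi/9)   exp(4*I*pi/9) 
  chi_8          1             exp(-2*I*pi/9)  exp(-4*I*pi/9)  exp(-2*I*pi/3)  exp(-8*I*pi/9)  exp(8*I*pi/9)   exp(2*I*pi/3)   exp(4*I*pi/9)   exp(2*I*pi/9) 

Spot check: chi_2(8) = zeta_9^(2*8) = zeta_9^16 = exp(-4*I*pi/9).

Working: Z/9Z is abelian, so all 9 irreducible complex representations are 1-dimensional. They are given by chi_k(m) = zeta_9^(k*m) for k = 0,...,8. Row orthogonality: sum_m chi_k(m) conj(chi_l(m)) = 9 * [k = l].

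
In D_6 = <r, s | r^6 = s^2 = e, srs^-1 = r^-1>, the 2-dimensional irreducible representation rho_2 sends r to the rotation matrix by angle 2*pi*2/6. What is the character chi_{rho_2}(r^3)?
chi_{rho_2}(r^3) = 2*cos(2*pi*2*3/6) = 2

Explanation: rho_2(r^3) is rotation by angle 2*pi*2*3/6, whose trace is 2*cos(2*pi*2*3/6) = 2.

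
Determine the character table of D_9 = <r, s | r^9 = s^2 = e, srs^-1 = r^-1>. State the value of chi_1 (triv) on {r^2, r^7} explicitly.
Conjugacy classes: {e} of size 1, {r^1, r^8} of size 2, {r^2, r^7} of size 2, {r^3, r^6} of size 2, {r^4, r^5} of size 2, {s, sr, ..., sr^8} of size 9.
Character table:
  irrep \ class              {e} (size 1)  {r^1, r^8} (size 2)  {r^2, r^7} (size 2)  {r^3, r^6} (size 2)  {r^4, r^5} (size 2)  {s, sr, ..., sr^8} (size 9)
  chi_1 (triv)               1             1                    1                    1                    1                    1                          
  chi_2 (sign: r->1, s->-1)  1             1                    1                    1                    1                    -1                         
  chi_3 (2d, j=1)            2             2*cos(2*pi/9)        2*cos(4*pi/9)        -1                   -2*cos(pi/9)         0                          
  chi_4 (2d, j=2)            2             2*cos(4*pi/9)        -2*cos(pi/9)         -1                   2*cos(2*pi/9)        0                          
  chi_5 (2d, j=3)            2             -1                   -1                   2                    -1                   0                          
  chi_6 (2d, j=4)            2             -2*cos(pi/9)         2*cos(2*pi/9)        -1                   2*cos(4*pi/9)        0                          

Spot check: chi_1 (triv) on {r^2, r^7} = 1.

Justification: D_9 has order 2*9 = 18 with 6 conjugacy classes, hence 6 irreducibles. Sum of squared dims 1 + 1 + 4 + 4 + 4 + 4 = 18 = |G|. Linear characters come from the abelianisation; the 2-dimensional irreps have character r^k -> 2*cos(2*pi*j*k/9), reflections -> 0.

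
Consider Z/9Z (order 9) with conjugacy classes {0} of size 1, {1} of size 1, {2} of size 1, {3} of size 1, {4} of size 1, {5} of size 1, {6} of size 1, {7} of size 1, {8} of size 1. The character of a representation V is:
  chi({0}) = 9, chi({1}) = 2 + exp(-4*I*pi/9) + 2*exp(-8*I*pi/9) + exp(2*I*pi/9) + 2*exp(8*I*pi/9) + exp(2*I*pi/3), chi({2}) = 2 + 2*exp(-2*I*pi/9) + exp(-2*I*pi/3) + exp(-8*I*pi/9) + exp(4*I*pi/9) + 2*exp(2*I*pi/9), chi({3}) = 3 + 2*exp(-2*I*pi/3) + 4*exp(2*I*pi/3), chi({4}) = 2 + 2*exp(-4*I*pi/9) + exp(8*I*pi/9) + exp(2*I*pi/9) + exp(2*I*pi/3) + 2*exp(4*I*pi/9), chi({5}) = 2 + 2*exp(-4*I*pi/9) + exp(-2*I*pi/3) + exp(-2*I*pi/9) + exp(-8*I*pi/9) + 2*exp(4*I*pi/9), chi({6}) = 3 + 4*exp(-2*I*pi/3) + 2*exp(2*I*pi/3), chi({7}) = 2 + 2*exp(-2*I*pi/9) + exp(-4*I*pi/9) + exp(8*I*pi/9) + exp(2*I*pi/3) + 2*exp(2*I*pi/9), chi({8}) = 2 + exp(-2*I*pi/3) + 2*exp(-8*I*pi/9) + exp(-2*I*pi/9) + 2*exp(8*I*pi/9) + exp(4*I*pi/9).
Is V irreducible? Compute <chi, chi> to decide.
Not irreducible (reducible): <chi, chi> = 15 > 1.

Solution. <chi, chi> = (1/|G|) sum_C |C| * |chi(C)|^2 = (1/9)[1*|9|^2 + 1*|2 + exp(-4*I*pi/9) + 2*exp(-8*I*pi/9) + exp(2*I*pi/9) + 2*exp(8*I*pi/9) + exp(2*I*pi/3)|^2 + 1*|2 + 2*exp(-2*I*pi/9) + exp(-2*I*pi/3) + exp(-8*I*pi/9) + exp(4*I*pi/9) + 2*exp(2*I*pi/9)|^2 + 1*|3 + 2*exp(-2*I*pi/3) + 4*exp(2*I*pi/3)|^2 + 1*|2 + 2*exp(-4*I*pi/9) + exp(8*I*pi/9) + exp(2*I*pi/9) + exp(2*I*pi/3) + 2*exp(4*I*pi/9)|^2 + 1*|2 + 2*exp(-4*I*pi/9) + exp(-2*I*pi/3) + exp(-2*I*pi/9) + exp(-8*I*pi/9) + 2*exp(4*I*pi/9)|^2 + 1*|3 + 4*exp(-2*I*pi/3) + 2*exp(2*I*pi/3)|^2 + 1*|2 + 2*exp(-2*I*pi/9) + exp(-4*I*pi/9) + exp(8*I*pi/9) + exp(2*I*pi/3) + 2*exp(2*I*pi/9)|^2 + 1*|2 + exp(-2*I*pi/3) + 2*exp(-8*I*pi/9) + exp(-2*I*pi/9) + 2*exp(8*I*pi/9) + exp(4*I*pi/9)|^2]
  = (1/9)[(81) + (15 + 7*exp(-4*I*pi/9) + 7*exp(-2*I*pi/3) + 8*exp(-2*I*pi/9) + 11*exp(-8*I*pi/9) + 11*exp(8*I*pi/9) + 8*exp(2*I*pi/9) + 7*exp(2*I*pi/3) + 7*exp(4*I*pi/9)) + (15 + 8*exp(-4*I*pi/9) + 11*exp(-2*I*pi/9) + 7*exp(-2*I*pi/3) + 7*exp(-8*I*pi/9) + 7*exp(8*I*pi/9) + 7*exp(2*I*pi/3) + 11*exp(2*I*pi/9) + 8*exp(4*I*pi/9)) + (3) + (15 + 11*exp(-4*I*pi/9) + 7*exp(-2*I*pi/3) + 7*exp(-2*I*pi/9) + 8*exp(-8*I*pi/9) + 8*exp(8*I*pi/9) + 7*exp(2*I*pi/9) + 7*exp(2*I*pi/3) + 11*exp(4*I*pi/9)) + (15 + 11*exp(-4*I*pi/9) + 7*exp(-2*I*pi/3) + 7*exp(-2*I*pi/9) + 8*exp(-8*I*pi/9) + 8*exp(8*I*pi/9) + 7*exp(2*I*pi/9) + 7*exp(2*I*pi/3) + 11*exp(4*I*pi/9)) + (3) + (15 + 8*exp(-4*I*pi/9) + 11*exp(-2*I*pi/9) + 7*exp(-2*I*pi/3) + 7*exp(-8*I*pi/9) + 7*exp(8*I*pi/9) + 7*exp(2*I*pi/3) + 11*exp(2*I*pi/9) + 8*exp(4*I*pi/9)) + (15 + 7*exp(-4*I*pi/9) + 7*exp(-2*I*pi/3) + 8*exp(-2*I*pi/9) + 11*exp(-8*I*pi/9) + 11*exp(8*I*pi/9) + 8*exp(2*I*pi/9) + 7*exp(2*I*pi/3) + 7*exp(4*I*pi/9))] = 135/9 = 15.
(Exp terms are combined using exp(i*s)*conj(exp(i*t)) = exp(i*(s-t)), and sums of them are collapsed using the identity that for every m > 1 the m distinct m-th roots of unity sum to 0, e.g. 1 + exp(2*I*pi/3) + exp(-2*I*pi/3) = 0.)
A character is irreducible iff <chi, chi> = 1, so this representation is reducible.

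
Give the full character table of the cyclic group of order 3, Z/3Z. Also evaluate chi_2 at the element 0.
Character table of Z/3Z (irreps indexed chi_0,...,chi_2 with chi_k(m) = zeta_3^(k*m), zeta_3 = exp(2*pi*i/3)):
  irrep \ class  {0} (size 1)  {1} (size 1)    {2} (size 1)  
  chi_0          1             1               1             
  chi_1          1             exp(2*I*pi/3)   exp(-2*I*pi/3)
  chi_2          1             exp(-2*I*pi/3)  exp(2*I*pi/3) 

Spot check: chi_2(0) = zeta_3^(2*0) = zeta_3^0 = 1.

Solution. Z/3Z is abelian, so all 3 irreducible complex representations are 1-dimensional. They are given by chi_k(m) = zeta_3^(k*m) for k = 0,...,2. Row orthogonality: sum_m chi_k(m) conj(chi_l(m)) = 3 * [k = l].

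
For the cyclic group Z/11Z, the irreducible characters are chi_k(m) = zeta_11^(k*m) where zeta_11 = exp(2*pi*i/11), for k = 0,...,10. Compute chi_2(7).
chi_2(7) = zeta_11^14 = exp(6*I*pi/11)

Argument: chi_2(7) = zeta_11^(2*7) = zeta_11^14. Since zeta_11^11 = 1, this equals zeta_11^3 = exp(2*pi*i*3/11) = exp(6*I*pi/11).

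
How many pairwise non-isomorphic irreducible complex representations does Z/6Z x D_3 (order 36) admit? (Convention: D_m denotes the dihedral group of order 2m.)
18

The number of irreducible complex representations of a finite group equals its number of conjugacy classes. For a direct product, #classes(G x H) = #classes(G) * #classes(H). Z/6Z has 6 classes (abelian), D_3 has 3 classes, so 6 * 3 = 18, so Z/6Z x D_3 (order 36) has exactly 18 irreducible complex representations.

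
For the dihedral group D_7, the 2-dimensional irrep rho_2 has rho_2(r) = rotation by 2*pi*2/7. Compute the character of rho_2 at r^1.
chi_{rho_2}(r^1) = 2*cos(2*pi*2*1/7) = -2*cos(3*pi/7)

rho_2(r^1) is rotation by angle 2*pi*2*1/7, whose trace is 2*cos(2*pi*2*1/7) = -2*cos(3*pi/7).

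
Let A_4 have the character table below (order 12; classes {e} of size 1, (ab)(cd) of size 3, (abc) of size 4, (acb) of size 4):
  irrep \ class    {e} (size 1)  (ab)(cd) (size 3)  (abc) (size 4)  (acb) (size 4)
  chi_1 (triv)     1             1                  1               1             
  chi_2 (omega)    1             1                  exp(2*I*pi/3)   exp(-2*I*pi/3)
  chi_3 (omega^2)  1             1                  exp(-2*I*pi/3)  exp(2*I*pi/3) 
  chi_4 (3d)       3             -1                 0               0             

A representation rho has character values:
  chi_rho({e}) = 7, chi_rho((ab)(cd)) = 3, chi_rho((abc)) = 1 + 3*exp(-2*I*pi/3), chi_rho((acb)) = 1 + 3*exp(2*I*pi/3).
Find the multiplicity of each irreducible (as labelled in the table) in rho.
Multiplicities: chi_1: 1, chi_2: 0, chi_3: 3, chi_4: 1.

Argument: Use <chi_rho, chi> = (1/|G|) sum_C |C| * chi_rho(C) * conj(chi(C)) with |G| = 12 for each irreducible chi in the table:
  <chi_rho, chi_1> = (1/12)[1*(7)*conj(1) + 3*(3)*conj(1) + 4*(1 + 3*exp(-2*I*pi/3))*conj(1) + 4*(1 + 3*exp(2*I*pi/3))*conj(1)]
      = (1/12)[(7) + (9) + (4 + 12*exp(-2*I*pi/3)) + (4 + 12*exp(2*I*pi/3))] = 12/12 = 1
  <chi_rho, chi_2> = (1/12)[1*(7)*conj(1) + 3*(3)*conj(1) + 4*(1 + 3*exp(-2*I*pi/3))*conj(exp(2*I*pi/3)) + 4*(1 + 3*exp(2*I*pi/3))*conj(exp(-2*I*pi/3))]
      = (1/12)[(7) + (9) + (4*exp(-2*I*pi/3) + 12*exp(2*I*pi/3)) + (12*exp(-2*I*pi/3) + 4*exp(2*I*pi/3))] = 0/12 = 0
  <chi_rho, chi_3> = (1/12)[1*(7)*conj(1) + 3*(3)*conj(1) + 4*(1 + 3*exp(-2*I*pi/3))*conj(exp(-2*I*pi/3)) + 4*(1 + 3*exp(2*I*pi/3))*conj(exp(2*I*pi/3))]
      = (1/12)[(7) + (9) + (12 + 4*exp(2*I*pi/3)) + (12 + 4*exp(-2*I*pi/3))] = 36/12 = 3
  <chi_rho, chi_4> = (1/12)[1*(7)*conj(3) + 3*(3)*conj(-1) + 4*(1 + 3*exp(-2*I*pi/3))*conj(0) + 4*(1 + 3*exp(2*I*pi/3))*conj(0)]
      = (1/12)[(21) + (-9) + (0) + (0)] = 12/12 = 1
(Exp terms are combined using exp(i*s)*conj(exp(i*t)) = exp(i*(s-t)), and sums of them are collapsed using the identity that for every m > 1 the m distinct m-th roots of unity sum to 0, e.g. 1 + exp(2*I*pi/3) + exp(-2*I*pi/3) = 0.)
Dimension check: dim(rho) = sum (mult * dim) = 1*1 + 0*1 + 3*1 + 1*3 = 7 = chi_rho(e) = 7.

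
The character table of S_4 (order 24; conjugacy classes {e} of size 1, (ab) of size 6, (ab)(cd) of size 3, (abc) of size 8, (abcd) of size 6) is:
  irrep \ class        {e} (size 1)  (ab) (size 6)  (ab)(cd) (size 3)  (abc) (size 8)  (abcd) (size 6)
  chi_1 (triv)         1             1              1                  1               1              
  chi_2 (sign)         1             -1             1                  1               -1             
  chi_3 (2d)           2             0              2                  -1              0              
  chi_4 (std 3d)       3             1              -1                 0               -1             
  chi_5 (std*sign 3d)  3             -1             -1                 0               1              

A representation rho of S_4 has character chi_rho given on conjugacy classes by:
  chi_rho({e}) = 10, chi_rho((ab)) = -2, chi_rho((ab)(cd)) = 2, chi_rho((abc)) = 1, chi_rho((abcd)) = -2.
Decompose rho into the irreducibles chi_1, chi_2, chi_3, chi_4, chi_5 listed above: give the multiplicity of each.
Multiplicities: chi_1: 0, chi_2: 2, chi_3: 1, chi_4: 1, chi_5: 1.

Use <chi_rho, chi> = (1/|G|) sum_C |C| * chi_rho(C) * conj(chi(C)) with |G| = 24 for each irreducible chi in the table:
  <chi_rho, chi_1> = (1/24)[1*(10)*conj(1) + 6*(-2)*conj(1) + 3*(2)*conj(1) + 8*(1)*conj(1) + 6*(-2)*conj(1)]
      = (1/24)[(10) + (-12) + (6) + (8) + (-12)] = 0/24 = 0
  <chi_rho, chi_2> = (1/24)[1*(10)*conj(1) + 6*(-2)*conj(-1) + 3*(2)*conj(1) + 8*(1)*conj(1) + 6*(-2)*conj(-1)]
      = (1/24)[(10) + (12) + (6) + (8) + (12)] = 48/24 = 2
  <chi_rho, chi_3> = (1/24)[1*(10)*conj(2) + 6*(-2)*conj(0) + 3*(2)*conj(2) + 8*(1)*conj(-1) + 6*(-2)*conj(0)]
      = (1/24)[(20) + (0) + (12) + (-8) + (0)] = 24/24 = 1
  <chi_rho, chi_4> = (1/24)[1*(10)*conj(3) + 6*(-2)*conj(1) + 3*(2)*conj(-1) + 8*(1)*conj(0) + 6*(-2)*conj(-1)]
      = (1/24)[(30) + (-12) + (-6) + (0) + (12)] = 24/24 = 1
  <chi_rho, chi_5> = (1/24)[1*(10)*conj(3) + 6*(-2)*conj(-1) + 3*(2)*conj(-1) + 8*(1)*conj(0) + 6*(-2)*conj(1)]
      = (1/24)[(30) + (12) + (-6) + (0) + (-12)] = 24/24 = 1
Dimension check: dim(rho) = sum (mult * dim) = 0*1 + 2*1 + 1*2 + 1*3 + 1*3 = 10 = chi_rho(e) = 10.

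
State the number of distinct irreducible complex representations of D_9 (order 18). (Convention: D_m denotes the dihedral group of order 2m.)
6

Working: The number of irreducible complex representations of a finite group equals its number of conjugacy classes. D_9 has 6 conjugacy classes ((n+3)/2 for n odd), so D_9 (order 18) has exactly 6 irreducible complex representations.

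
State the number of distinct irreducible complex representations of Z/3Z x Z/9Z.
27

Proof sketch: The number of irreducible complex representations of a finite group equals its number of conjugacy classes. Z/3Z x Z/9Z is abelian of order 27, so every element is its own conjugacy class: 27 classes, so Z/3Z x Z/9Z (order 27) has exactly 27 irreducible complex representations.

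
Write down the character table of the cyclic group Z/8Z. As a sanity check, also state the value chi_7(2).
Character table of Z/8Z (irreps indexed chi_0,...,chi_7 with chi_k(m) = zeta_8^(k*m), zeta_8 = exp(2*pi*i/8)):
  irrep \ class  {0} (size 1)  {1} (size 1)    {2} (size 1)  {3} (size 1)    {4} (size 1)  {5} (size 1)    {6} (size 1)  {7} (size 1)  
  chi_0          1             1               1             1               1             1               1             1             
  chi_1          1             exp(I*pi/4)     I             exp(3*I*pi/4)   -1            exp(-3*I*pi/4)  -I            exp(-I*pi/4)  
  chi_2          1             I               -1            -I              1             I               -1            -I            
  chi_3          1             exp(3*I*pi/4)   -I            exp(I*pi/4)     -1            exp(-I*pi/4)    I             exp(-3*I*pi/4)
  chi_4          1             -1              1             -1              1             -1              1             -1            
  chi_5          1             exp(-3*I*pi/4)  I             exp(-I*pi/4)    -1            exp(I*pi/4)     -I            exp(3*I*pi/4) 
  chi_6          1             -I              -1            I               1             -I              -1            I             
  chi_7          1             exp(-I*pi/4)    -I            exp(-3*I*pi/4)  -1            exp(3*I*pi/4)   I             exp(I*pi/4)   

Spot check: chi_7(2) = zeta_8^(7*2) = zeta_8^14 = -I.

Working: Z/8Z is abelian, so all 8 irreducible complex representations are 1-dimensional. They are given by chi_k(m) = zeta_8^(k*m) for k = 0,...,7. Row orthogonality: sum_m chi_k(m) conj(chi_l(m)) = 8 * [k = l].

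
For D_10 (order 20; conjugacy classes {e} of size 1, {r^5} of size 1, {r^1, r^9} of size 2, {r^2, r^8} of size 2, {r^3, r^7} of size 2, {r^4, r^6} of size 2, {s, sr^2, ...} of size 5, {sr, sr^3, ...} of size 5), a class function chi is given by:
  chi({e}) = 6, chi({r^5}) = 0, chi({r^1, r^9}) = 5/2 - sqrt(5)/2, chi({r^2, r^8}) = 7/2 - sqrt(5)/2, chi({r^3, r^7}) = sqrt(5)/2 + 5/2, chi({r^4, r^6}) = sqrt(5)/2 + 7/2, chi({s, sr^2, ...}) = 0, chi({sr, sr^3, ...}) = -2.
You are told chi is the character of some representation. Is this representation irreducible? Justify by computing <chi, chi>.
Not irreducible (reducible): <chi, chi> = 7 > 1.

Reasoning: <chi, chi> = (1/|G|) sum_C |C| * |chi(C)|^2 = (1/20)[1*|6|^2 + 1*|0|^2 + 2*|5/2 - sqrt(5)/2|^2 + 2*|7/2 - sqrt(5)/2|^2 + 2*|sqrt(5)/2 + 5/2|^2 + 2*|sqrt(5)/2 + 7/2|^2 + 5*|0|^2 + 5*|-2|^2]
  = (1/20)[(36) + (0) + (15 - 5*sqrt(5)) + (27 - 7*sqrt(5)) + (5*sqrt(5) + 15) + (7*sqrt(5) + 27) + (0) + (20)] = 140/20 = 7.
A character is irreducible iff <chi, chi> = 1, so this representation is reducible.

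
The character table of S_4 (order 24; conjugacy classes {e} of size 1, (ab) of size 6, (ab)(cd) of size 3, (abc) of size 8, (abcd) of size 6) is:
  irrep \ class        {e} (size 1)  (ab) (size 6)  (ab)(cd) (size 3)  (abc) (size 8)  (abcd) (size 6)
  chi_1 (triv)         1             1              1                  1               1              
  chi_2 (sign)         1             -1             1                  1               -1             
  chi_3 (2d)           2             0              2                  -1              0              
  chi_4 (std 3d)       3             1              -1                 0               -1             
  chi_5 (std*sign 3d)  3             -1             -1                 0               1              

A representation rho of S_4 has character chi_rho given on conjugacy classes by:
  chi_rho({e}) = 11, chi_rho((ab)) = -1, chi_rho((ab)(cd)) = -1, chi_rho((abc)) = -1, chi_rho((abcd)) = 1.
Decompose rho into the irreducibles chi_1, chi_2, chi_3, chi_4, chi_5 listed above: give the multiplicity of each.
Multiplicities: chi_1: 0, chi_2: 0, chi_3: 1, chi_4: 1, chi_5: 2.

Justification: Use <chi_rho, chi> = (1/|G|) sum_C |C| * chi_rho(C) * conj(chi(C)) with |G| = 24 for each irreducible chi in the table:
  <chi_rho, chi_1> = (1/24)[1*(11)*conj(1) + 6*(-1)*conj(1) + 3*(-1)*conj(1) + 8*(-1)*conj(1) + 6*(1)*conj(1)]
      = (1/24)[(11) + (-6) + (-3) + (-8) + (6)] = 0/24 = 0
  <chi_rho, chi_2> = (1/24)[1*(11)*conj(1) + 6*(-1)*conj(-1) + 3*(-1)*conj(1) + 8*(-1)*conj(1) + 6*(1)*conj(-1)]
      = (1/24)[(11) + (6) + (-3) + (-8) + (-6)] = 0/24 = 0
  <chi_rho, chi_3> = (1/24)[1*(11)*conj(2) + 6*(-1)*conj(0) + 3*(-1)*conj(2) + 8*(-1)*conj(-1) + 6*(1)*conj(0)]
      = (1/24)[(22) + (0) + (-6) + (8) + (0)] = 24/24 = 1
  <chi_rho, chi_4> = (1/24)[1*(11)*conj(3) + 6*(-1)*conj(1) + 3*(-1)*conj(-1) + 8*(-1)*conj(0) + 6*(1)*conj(-1)]
      = (1/24)[(33) + (-6) + (3) + (0) + (-6)] = 24/24 = 1
  <chi_rho, chi_5> = (1/24)[1*(11)*conj(3) + 6*(-1)*conj(-1) + 3*(-1)*conj(-1) + 8*(-1)*conj(0) + 6*(1)*conj(1)]
      = (1/24)[(33) + (6) + (3) + (0) + (6)] = 48/24 = 2
Dimension check: dim(rho) = sum (mult * dim) = 0*1 + 0*1 + 1*2 + 1*3 + 2*3 = 11 = chi_rho(e) = 11.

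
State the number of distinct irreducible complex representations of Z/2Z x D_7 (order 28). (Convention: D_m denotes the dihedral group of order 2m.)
10

Working: The number of irreducible complex representations of a finite group equals its number of conjugacy classes. For a direct product, #classes(G x H) = #classes(G) * #classes(H). Z/2Z has 2 classes (abelian), D_7 has 5 classes, so 2 * 5 = 10, so Z/2Z x D_7 (order 28) has exactly 10 irreducible complex representations.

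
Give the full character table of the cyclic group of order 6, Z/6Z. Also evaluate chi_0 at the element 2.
Character table of Z/6Z (irreps indexed chi_0,...,chi_5 with chi_k(m) = zeta_6^(k*m), zeta_6 = exp(2*pi*i/6)):
  irrep \ class  {0} (size 1)  {1} (size 1)    {2} (size 1)    {3} (size 1)  {4} (size 1)    {5} (size 1)  
  chi_0          1             1               1               1             1               1             
  chi_1          1             exp(I*pi/3)     exp(2*I*pi/3)   -1            exp(-2*I*pi/3)  exp(-I*pi/3)  
  chi_2          1             exp(2*I*pi/3)   exp(-2*I*pi/3)  1             exp(2*I*pi/3)   exp(-2*I*pi/3)
  chi_3          1             -1              1               -1            1               -1            
  chi_4          1             exp(-2*I*pi/3)  exp(2*I*pi/3)   1             exp(-2*I*pi/3)  exp(2*I*pi/3) 
  chi_5          1             exp(-I*pi/3)    exp(-2*I*pi/3)  -1            exp(2*I*pi/3)   exp(I*pi/3)   

Spot check: chi_0(2) = zeta_6^(0*2) = zeta_6^0 = 1.

Why: Z/6Z is abelian, so all 6 irreducible complex representations are 1-dimensional. They are given by chi_k(m) = zeta_6^(k*m) for k = 0,...,5. Row orthogonality: sum_m chi_k(m) conj(chi_l(m)) = 6 * [k = l].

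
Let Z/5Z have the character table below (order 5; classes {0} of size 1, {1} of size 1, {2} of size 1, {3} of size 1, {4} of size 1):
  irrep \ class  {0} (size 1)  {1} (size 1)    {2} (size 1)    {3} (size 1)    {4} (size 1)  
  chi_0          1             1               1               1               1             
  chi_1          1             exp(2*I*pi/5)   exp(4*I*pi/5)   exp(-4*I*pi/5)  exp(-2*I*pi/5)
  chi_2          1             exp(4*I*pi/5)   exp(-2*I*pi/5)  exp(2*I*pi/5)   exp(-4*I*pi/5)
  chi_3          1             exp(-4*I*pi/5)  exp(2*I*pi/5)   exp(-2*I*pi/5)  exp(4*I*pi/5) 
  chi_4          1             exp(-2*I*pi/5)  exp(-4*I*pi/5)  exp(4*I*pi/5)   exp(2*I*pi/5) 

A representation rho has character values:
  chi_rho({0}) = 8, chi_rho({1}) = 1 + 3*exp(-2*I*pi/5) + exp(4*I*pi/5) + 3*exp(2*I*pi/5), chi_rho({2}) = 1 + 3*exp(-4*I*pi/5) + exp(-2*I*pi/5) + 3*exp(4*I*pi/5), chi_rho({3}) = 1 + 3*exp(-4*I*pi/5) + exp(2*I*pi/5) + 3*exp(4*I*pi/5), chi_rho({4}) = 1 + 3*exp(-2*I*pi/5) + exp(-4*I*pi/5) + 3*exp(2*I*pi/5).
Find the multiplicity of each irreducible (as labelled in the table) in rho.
Multiplicities: chi_0: 1, chi_1: 3, chi_2: 1, chi_3: 0, chi_4: 3.

Explanation: Use <chi_rho, chi> = (1/|G|) sum_C |C| * chi_rho(C) * conj(chi(C)) with |G| = 5 for each irreducible chi in the table:
  <chi_rho, chi_0> = (1/5)[1*(8)*conj(1) + 1*(1 + 3*exp(-2*I*pi/5) + exp(4*I*pi/5) + 3*exp(2*I*pi/5))*conj(1) + 1*(1 + 3*exp(-4*I*pi/5) + exp(-2*I*pi/5) + 3*exp(4*I*pi/5))*conj(1) + 1*(1 + 3*exp(-4*I*pi/5) + exp(2*I*pi/5) + 3*exp(4*I*pi/5))*conj(1) + 1*(1 + 3*exp(-2*I*pi/5) + exp(-4*I*pi/5) + 3*exp(2*I*pi/5))*conj(1)]
      = (1/5)[(8) + (1 + 3*exp(-2*I*pi/5) + exp(4*I*pi/5) + 3*exp(2*I*pi/5)) + (1 + 3*exp(-4*I*pi/5) + exp(-2*I*pi/5) + 3*exp(4*I*pi/5)) + (1 + 3*exp(-4*I*pi/5) + exp(2*I*pi/5) + 3*exp(4*I*pi/5)) + (1 + 3*exp(-2*I*pi/5) + exp(-4*I*pi/5) + 3*exp(2*I*pi/5))] = 5/5 = 1
  <chi_rho, chi_1> = (1/5)[1*(8)*conj(1) + 1*(1 + 3*exp(-2*I*pi/5) + exp(4*I*pi/5) + 3*exp(2*I*pi/5))*conj(exp(2*I*pi/5)) + 1*(1 + 3*exp(-4*I*pi/5) + exp(-2*I*pi/5) + 3*exp(4*I*pi/5))*conj(exp(4*I*pi/5)) + 1*(1 + 3*exp(-4*I*pi/5) + exp(2*I*pi/5) + 3*exp(4*I*pi/5))*conj(exp(-4*I*pi/5)) + 1*(1 + 3*exp(-2*I*pi/5) + exp(-4*I*pi/5) + 3*exp(2*I*pi/5))*conj(exp(-2*I*pi/5))]
      = (1/5)[(8) + (3 + 3*exp(-4*I*pi/5) + exp(-2*I*pi/5) + exp(2*I*pi/5)) + (3 + exp(-4*I*pi/5) + exp(4*I*pi/5) + 3*exp(2*I*pi/5)) + (3 + 3*exp(-2*I*pi/5) + exp(-4*I*pi/5) + exp(4*I*pi/5)) + (3 + exp(-2*I*pi/5) + exp(2*I*pi/5) + 3*exp(4*I*pi/5))] = 15/5 = 3
  <chi_rho, chi_2> = (1/5)[1*(8)*conj(1) + 1*(1 + 3*exp(-2*I*pi/5) + exp(4*I*pi/5) + 3*exp(2*I*pi/5))*conj(exp(4*I*pi/5)) + 1*(1 + 3*exp(-4*I*pi/5) + exp(-2*I*pi/5) + 3*exp(4*I*pi/5))*conj(exp(-2*I*pi/5)) + 1*(1 + 3*exp(-4*I*pi/5) + exp(2*I*pi/5) + 3*exp(4*I*pi/5))*conj(exp(2*I*pi/5)) + 1*(1 + 3*exp(-2*I*pi/5) + exp(-4*I*pi/5) + 3*exp(2*I*pi/5))*conj(exp(-4*I*pi/5))]
      = (1/5)[(8) + (1 + 3*exp(-2*I*pi/5) + exp(-4*I*pi/5) + 3*exp(4*I*pi/5)) + (1 + 3*exp(-2*I*pi/5) + 3*exp(-4*I*pi/5) + exp(2*I*pi/5)) + (1 + exp(-2*I*pi/5) + 3*exp(4*I*pi/5) + 3*exp(2*I*pi/5)) + (1 + 3*exp(-4*I*pi/5) + exp(4*I*pi/5) + 3*exp(2*I*pi/5))] = 5/5 = 1
  <chi_rho, chi_3> = (1/5)[1*(8)*conj(1) + 1*(1 + 3*exp(-2*I*pi/5) + exp(4*I*pi/5) + 3*exp(2*I*pi/5))*conj(exp(-4*I*pi/5)) + 1*(1 + 3*exp(-4*I*pi/5) + exp(-2*I*pi/5) + 3*exp(4*I*pi/5))*conj(exp(2*I*pi/5)) + 1*(1 + 3*exp(-4*I*pi/5) + exp(2*I*pi/5) + 3*exp(4*I*pi/5))*conj(exp(-2*I*pi/5)) + 1*(1 + 3*exp(-2*I*pi/5) + exp(-4*I*pi/5) + 3*exp(2*I*pi/5))*conj(exp(4*I*pi/5))]
      = (1/5)[(8) + (3*exp(-4*I*pi/5) + exp(-2*I*pi/5) + exp(4*I*pi/5) + 3*exp(2*I*pi/5)) + (exp(-2*I*pi/5) + exp(-4*I*pi/5) + 3*exp(4*I*pi/5) + 3*exp(2*I*pi/5)) + (3*exp(-2*I*pi/5) + 3*exp(-4*I*pi/5) + exp(4*I*pi/5) + exp(2*I*pi/5)) + (3*exp(-2*I*pi/5) + exp(-4*I*pi/5) + exp(2*I*pi/5) + 3*exp(4*I*pi/5))] = 0/5 = 0
  <chi_rho, chi_4> = (1/5)[1*(8)*conj(1) + 1*(1 + 3*exp(-2*I*pi/5) + exp(4*I*pi/5) + 3*exp(2*I*pi/5))*conj(exp(-2*I*pi/5)) + 1*(1 + 3*exp(-4*I*pi/5) + exp(-2*I*pi/5) + 3*exp(4*I*pi/5))*conj(exp(-4*I*pi/5)) + 1*(1 + 3*exp(-4*I*pi/5) + exp(2*I*pi/5) + 3*exp(4*I*pi/5))*conj(exp(4*I*pi/5)) + 1*(1 + 3*exp(-2*I*pi/5) + exp(-4*I*pi/5) + 3*exp(2*I*pi/5))*conj(exp(2*I*pi/5))]
      = (1/5)[(8) + (3 + exp(-4*I*pi/5) + exp(2*I*pi/5) + 3*exp(4*I*pi/5)) + (3 + 3*exp(-2*I*pi/5) + exp(4*I*pi/5) + exp(2*I*pi/5)) + (3 + exp(-2*I*pi/5) + exp(-4*I*pi/5) + 3*exp(2*I*pi/5)) + (3 + 3*exp(-4*I*pi/5) + exp(-2*I*pi/5) + exp(4*I*pi/5))] = 15/5 = 3
(Exp terms are combined using exp(i*s)*conj(exp(i*t)) = exp(i*(s-t)), and sums of them are collapsed using the identity that for every m > 1 the m distinct m-th roots of unity sum to 0, e.g. 1 + exp(2*I*pi/3) + exp(-2*I*pi/3) = 0.)
Dimension check: dim(rho) = sum (mult * dim) = 1*1 + 3*1 + 1*1 + 0*1 + 3*1 = 8 = chi_rho(e) = 8.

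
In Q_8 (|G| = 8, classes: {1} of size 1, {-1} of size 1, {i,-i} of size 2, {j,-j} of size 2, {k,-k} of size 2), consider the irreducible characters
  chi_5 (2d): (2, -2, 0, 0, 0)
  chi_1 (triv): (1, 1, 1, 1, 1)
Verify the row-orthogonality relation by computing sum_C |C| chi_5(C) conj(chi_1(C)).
Sum = 0; so <chi_5, chi_1> = 0 (distinct irreducibles are orthogonal).

Details: Compute term by term over conjugacy classes (|C| * chi_5(C) * conj(chi_1(C))):
  1*(2)*conj(1) + 1*(-2)*conj(1) + 2*(0)*conj(1) + 2*(0)*conj(1) + 2*(0)*conj(1)
  = (2) + (-2) + (0) + (0) + (0)
  = 0.
Dividing by |G| = 8 gives 0/8 = 0, matching the row-orthogonality relation <chi_5, chi_1> = [chi_5 = chi_1].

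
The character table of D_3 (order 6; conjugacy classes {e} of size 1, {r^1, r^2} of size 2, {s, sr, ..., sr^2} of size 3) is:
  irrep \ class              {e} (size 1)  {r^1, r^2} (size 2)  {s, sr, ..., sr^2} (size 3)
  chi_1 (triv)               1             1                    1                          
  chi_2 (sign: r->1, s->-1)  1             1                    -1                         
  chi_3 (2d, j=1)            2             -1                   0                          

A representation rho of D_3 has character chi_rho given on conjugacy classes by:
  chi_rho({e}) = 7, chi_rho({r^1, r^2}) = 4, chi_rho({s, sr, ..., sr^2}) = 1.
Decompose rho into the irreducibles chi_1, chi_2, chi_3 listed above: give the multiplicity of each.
Multiplicities: chi_1: 3, chi_2: 2, chi_3: 1.

Details: Use <chi_rho, chi> = (1/|G|) sum_C |C| * chi_rho(C) * conj(chi(C)) with |G| = 6 for each irreducible chi in the table:
  <chi_rho, chi_1> = (1/6)[1*(7)*conj(1) + 2*(4)*conj(1) + 3*(1)*conj(1)]
      = (1/6)[(7) + (8) + (3)] = 18/6 = 3
  <chi_rho, chi_2> = (1/6)[1*(7)*conj(1) + 2*(4)*conj(1) + 3*(1)*conj(-1)]
      = (1/6)[(7) + (8) + (-3)] = 12/6 = 2
  <chi_rho, chi_3> = (1/6)[1*(7)*conj(2) + 2*(4)*conj(-1) + 3*(1)*conj(0)]
      = (1/6)[(14) + (-8) + (0)] = 6/6 = 1
Dimension check: dim(rho) = sum (mult * dim) = 3*1 + 2*1 + 1*2 = 7 = chi_rho(e) = 7.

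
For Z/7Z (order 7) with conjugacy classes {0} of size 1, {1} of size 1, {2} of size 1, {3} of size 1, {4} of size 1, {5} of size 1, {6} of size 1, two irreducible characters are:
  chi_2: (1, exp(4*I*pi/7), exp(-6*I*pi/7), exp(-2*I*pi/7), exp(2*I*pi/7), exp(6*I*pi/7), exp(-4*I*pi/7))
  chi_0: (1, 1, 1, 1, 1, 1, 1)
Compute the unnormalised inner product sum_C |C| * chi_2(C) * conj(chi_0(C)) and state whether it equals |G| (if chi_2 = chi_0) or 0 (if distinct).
Sum = 0; so <chi_2, chi_0> = 0 (distinct irreducibles are orthogonal).

Details: Compute term by term over conjugacy classes (|C| * chi_2(C) * conj(chi_0(C))):
  1*(1)*conj(1) + 1*(exp(4*I*pi/7))*conj(1) + 1*(exp(-6*I*pi/7))*conj(1) + 1*(exp(-2*I*pi/7))*conj(1) + 1*(exp(2*I*pi/7))*conj(1) + 1*(exp(6*I*pi/7))*conj(1) + 1*(exp(-4*I*pi/7))*conj(1)
  = (1) + (exp(4*I*pi/7)) + (exp(-6*I*pi/7)) + (exp(-2*I*pi/7)) + (exp(2*I*pi/7)) + (exp(6*I*pi/7)) + (exp(-4*I*pi/7))
  = 0.
(Exp terms are combined using exp(i*s)*conj(exp(i*t)) = exp(i*(s-t)), and sums of them are collapsed using the identity that for every m > 1 the m distinct m-th roots of unity sum to 0, e.g. 1 + exp(2*I*pi/3) + exp(-2*I*pi/3) = 0.)
Dividing by |G| = 7 gives 0/7 = 0, matching the row-orthogonality relation <chi_2, chi_0> = [chi_2 = chi_0].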